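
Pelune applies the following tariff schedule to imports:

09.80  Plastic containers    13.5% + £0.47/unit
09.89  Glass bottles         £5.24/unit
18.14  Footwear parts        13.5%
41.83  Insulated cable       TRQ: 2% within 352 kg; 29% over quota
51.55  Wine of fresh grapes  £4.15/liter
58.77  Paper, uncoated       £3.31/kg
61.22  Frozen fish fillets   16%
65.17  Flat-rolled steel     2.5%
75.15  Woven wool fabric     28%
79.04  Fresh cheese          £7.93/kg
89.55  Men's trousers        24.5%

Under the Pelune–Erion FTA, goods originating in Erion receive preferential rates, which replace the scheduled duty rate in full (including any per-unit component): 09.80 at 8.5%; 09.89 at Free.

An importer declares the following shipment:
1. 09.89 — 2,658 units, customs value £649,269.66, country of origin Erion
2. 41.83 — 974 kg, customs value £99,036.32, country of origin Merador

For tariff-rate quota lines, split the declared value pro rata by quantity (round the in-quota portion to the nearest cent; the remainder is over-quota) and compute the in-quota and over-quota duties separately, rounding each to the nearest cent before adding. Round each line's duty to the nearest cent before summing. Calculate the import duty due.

£19,056.87

Line 1 (09.89, Erion, 2,658 units, £649,269.66):
Base rate for 09.89 is £5.24/unit.
Origin Erion qualifies under the Pelune–Erion agreement and 09.89 is covered: preferential rate Free applies instead.
Duty = £649,269.66 × 0% = £0.00.
Line 2 (41.83, Merador, 974 kg, £99,036.32):
Code 41.83 is under a tariff-rate quota (threshold 352 kg). In-quota: 352 kg at 2%; over-quota: 622 kg at 29%.
Pro-rata value split: in-quota = £99,036.32 × 352/974 = £35,791.36; over-quota = £99,036.32 − £35,791.36 = £63,244.96.
In-quota duty = £35,791.36 × 2% = £715.83. Over-quota duty = £63,244.96 × 29% = £18,341.04.
Line duty = £715.83 + £18,341.04 = £19,056.87.
Total = £0.00 + £19,056.87 = £19,056.87.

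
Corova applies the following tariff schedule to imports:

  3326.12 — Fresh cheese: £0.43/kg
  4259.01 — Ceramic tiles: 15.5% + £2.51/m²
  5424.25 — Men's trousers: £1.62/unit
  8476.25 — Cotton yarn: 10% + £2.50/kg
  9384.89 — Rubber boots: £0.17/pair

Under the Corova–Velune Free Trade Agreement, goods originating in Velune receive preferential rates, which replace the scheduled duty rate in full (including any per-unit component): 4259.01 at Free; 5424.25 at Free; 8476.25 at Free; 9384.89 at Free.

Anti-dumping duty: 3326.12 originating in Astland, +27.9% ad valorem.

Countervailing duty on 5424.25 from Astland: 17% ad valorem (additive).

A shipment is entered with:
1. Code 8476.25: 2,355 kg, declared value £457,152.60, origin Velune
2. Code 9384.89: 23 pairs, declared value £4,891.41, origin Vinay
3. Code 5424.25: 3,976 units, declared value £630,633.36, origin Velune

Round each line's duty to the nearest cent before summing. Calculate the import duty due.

£3.91

Line 1 (8476.25, Velune, 2,355 kg, £457,152.60):
Base rate for 8476.25 is 10% + £2.50/kg.
Origin Velune qualifies under the Corova–Velune agreement and 8476.25 is covered: preferential rate Free applies instead.
Duty = £457,152.60 × 0% = £0.00.
Line 2 (9384.89, Vinay, 23 pairs, £4,891.41):
Base rate for 9384.89 is £0.17/pair.
9384.89 has an FTA preferential rate, but origin Vinay is not Velune; base rate stands.
Duty = 23 × £0.17 = £3.91.
Line 3 (5424.25, Velune, 3,976 units, £630,633.36):
Base rate for 5424.25 is £1.62/unit.
Origin Velune qualifies under the Corova–Velune agreement and 5424.25 is covered: preferential rate Free applies instead.
The additional-duty order on 5424.25 targets Astland, not Velune; it does not apply.
Duty = £630,633.36 × 0% = £0.00.
Total = £0.00 + £3.91 + £0.00 = £3.91.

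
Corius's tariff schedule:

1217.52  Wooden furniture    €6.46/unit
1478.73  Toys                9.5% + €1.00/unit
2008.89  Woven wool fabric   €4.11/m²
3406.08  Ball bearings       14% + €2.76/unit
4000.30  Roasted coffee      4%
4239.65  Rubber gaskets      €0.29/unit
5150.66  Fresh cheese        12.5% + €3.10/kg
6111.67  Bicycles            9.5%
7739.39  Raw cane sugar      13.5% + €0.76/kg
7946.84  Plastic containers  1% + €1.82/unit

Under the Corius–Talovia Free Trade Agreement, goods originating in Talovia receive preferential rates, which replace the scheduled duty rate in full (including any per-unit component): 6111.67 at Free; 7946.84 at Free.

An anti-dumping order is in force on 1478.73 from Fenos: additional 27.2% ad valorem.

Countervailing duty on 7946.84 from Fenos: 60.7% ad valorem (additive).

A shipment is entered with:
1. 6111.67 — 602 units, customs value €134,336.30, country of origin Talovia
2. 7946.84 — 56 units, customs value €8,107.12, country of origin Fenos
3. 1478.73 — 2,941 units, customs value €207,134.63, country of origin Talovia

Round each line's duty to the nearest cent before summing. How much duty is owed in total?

€27,722.80

Line 1 (6111.67, Talovia, 602 units, €134,336.30):
Base rate for 6111.67 is 9.5%.
Origin Talovia qualifies under the Corius–Talovia agreement and 6111.67 is covered: preferential rate Free applies instead.
Duty = €134,336.30 × 0% = €0.00.
Line 2 (7946.84, Fenos, 56 units, €8,107.12):
Base rate for 7946.84 is 1% + €1.82/unit.
7946.84 has an FTA preferential rate, but origin Fenos is not Talovia; base rate stands.
Additional duty on 7946.84 from Fenos: +60.7%. Applied ad valorem rate: 1% + 60.7% = 61.7%.
Duty = €8,107.12 × 61.7% + 56 × €1.82 = €5,104.01.
Line 3 (1478.73, Talovia, 2,941 units, €207,134.63):
Base rate for 1478.73 is 9.5% + €1.00/unit.
Origin Talovia is the FTA partner but 1478.73 is not on the preference list; base rate stands.
The additional-duty order on 1478.73 targets Fenos, not Talovia; it does not apply.
Duty = €207,134.63 × 9.5% + 2,941 × €1.00 = €22,618.79.
Total = €0.00 + €5,104.01 + €22,618.79 = €27,722.80.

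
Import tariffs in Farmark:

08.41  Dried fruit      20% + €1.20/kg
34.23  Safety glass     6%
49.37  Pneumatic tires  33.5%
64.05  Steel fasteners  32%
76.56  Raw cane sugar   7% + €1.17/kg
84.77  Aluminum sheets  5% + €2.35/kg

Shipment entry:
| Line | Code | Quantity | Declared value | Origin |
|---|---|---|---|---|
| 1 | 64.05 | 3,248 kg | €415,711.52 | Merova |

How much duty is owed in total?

Line 1 (64.05, Merova, 3,248 kg, €415,711.52):
Base rate for 64.05 is 32%.
Duty = €415,711.52 × 32% = €133,027.69.

€133,027.69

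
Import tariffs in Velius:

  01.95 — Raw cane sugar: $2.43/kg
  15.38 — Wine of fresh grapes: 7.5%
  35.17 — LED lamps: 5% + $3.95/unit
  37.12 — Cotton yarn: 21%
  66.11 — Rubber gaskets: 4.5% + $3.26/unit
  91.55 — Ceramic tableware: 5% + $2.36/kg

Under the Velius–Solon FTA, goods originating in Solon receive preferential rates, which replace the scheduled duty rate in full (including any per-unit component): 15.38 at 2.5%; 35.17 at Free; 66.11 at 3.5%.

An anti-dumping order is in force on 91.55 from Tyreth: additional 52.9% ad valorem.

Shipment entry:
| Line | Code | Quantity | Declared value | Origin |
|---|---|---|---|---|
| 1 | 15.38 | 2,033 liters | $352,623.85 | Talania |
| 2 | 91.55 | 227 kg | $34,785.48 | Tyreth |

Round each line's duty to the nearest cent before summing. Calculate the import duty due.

Line 1 (15.38, Talania, 2,033 liters, $352,623.85):
Base rate for 15.38 is 7.5%.
15.38 has an FTA preferential rate, but origin Talania is not Solon; base rate stands.
Duty = $352,623.85 × 7.5% = $26,446.79.
Line 2 (91.55, Tyreth, 227 kg, $34,785.48):
Base rate for 91.55 is 5% + $2.36/kg.
Additional duty on 91.55 from Tyreth: +52.9%. Applied ad valorem rate: 5% + 52.9% = 57.9%.
Duty = $34,785.48 × 57.9% + 227 × $2.36 = $20,676.51.
Total = $26,446.79 + $20,676.51 = $47,123.30.

$47,123.30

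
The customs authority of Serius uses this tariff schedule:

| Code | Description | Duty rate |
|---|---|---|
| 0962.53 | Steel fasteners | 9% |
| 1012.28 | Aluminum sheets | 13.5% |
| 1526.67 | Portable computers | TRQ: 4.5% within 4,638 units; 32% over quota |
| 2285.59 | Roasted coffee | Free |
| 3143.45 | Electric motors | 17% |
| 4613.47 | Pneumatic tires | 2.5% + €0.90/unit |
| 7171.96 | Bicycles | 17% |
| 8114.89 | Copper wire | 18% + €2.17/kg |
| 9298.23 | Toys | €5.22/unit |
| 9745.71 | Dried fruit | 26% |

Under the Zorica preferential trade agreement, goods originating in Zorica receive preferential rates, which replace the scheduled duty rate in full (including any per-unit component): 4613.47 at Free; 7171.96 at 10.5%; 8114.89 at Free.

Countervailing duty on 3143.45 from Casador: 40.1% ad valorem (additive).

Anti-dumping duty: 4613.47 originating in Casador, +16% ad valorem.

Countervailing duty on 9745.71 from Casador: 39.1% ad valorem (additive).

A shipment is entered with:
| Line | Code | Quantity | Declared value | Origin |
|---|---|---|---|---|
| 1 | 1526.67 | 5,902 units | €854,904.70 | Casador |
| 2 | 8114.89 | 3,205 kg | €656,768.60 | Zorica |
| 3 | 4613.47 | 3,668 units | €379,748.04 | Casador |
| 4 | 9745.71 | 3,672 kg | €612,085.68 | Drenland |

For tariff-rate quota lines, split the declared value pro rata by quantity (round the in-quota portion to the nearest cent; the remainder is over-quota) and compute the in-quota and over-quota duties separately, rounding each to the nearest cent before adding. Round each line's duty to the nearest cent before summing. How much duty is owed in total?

Line 1 (1526.67, Casador, 5,902 units, €854,904.70):
Code 1526.67 is under a tariff-rate quota (threshold 4,638 units). In-quota: 4,638 units at 4.5%; over-quota: 1,264 units at 32%.
Pro-rata value split: in-quota = €854,904.70 × 4,638/5,902 = €671,814.30; over-quota = €854,904.70 − €671,814.30 = €183,090.40.
In-quota duty = €671,814.30 × 4.5% = €30,231.64. Over-quota duty = €183,090.40 × 32% = €58,588.93.
Line duty = €30,231.64 + €58,588.93 = €88,820.57.
Line 2 (8114.89, Zorica, 3,205 kg, €656,768.60):
Base rate for 8114.89 is 18% + €2.17/kg.
Origin Zorica qualifies under the Serius–Zorica agreement and 8114.89 is covered: preferential rate Free applies instead.
Duty = €656,768.60 × 0% = €0.00.
Line 3 (4613.47, Casador, 3,668 units, €379,748.04):
Base rate for 4613.47 is 2.5% + €0.90/unit.
4613.47 has an FTA preferential rate, but origin Casador is not Zorica; base rate stands.
Additional duty on 4613.47 from Casador: +16%. Applied ad valorem rate: 2.5% + 16% = 18.5%.
Duty = €379,748.04 × 18.5% + 3,668 × €0.90 = €73,554.59.
Line 4 (9745.71, Drenland, 3,672 kg, €612,085.68):
Base rate for 9745.71 is 26%.
The additional-duty order on 9745.71 targets Casador, not Drenland; it does not apply.
Duty = €612,085.68 × 26% = €159,142.28.
Total = €88,820.57 + €0.00 + €73,554.59 + €159,142.28 = €321,517.44.

€321,517.44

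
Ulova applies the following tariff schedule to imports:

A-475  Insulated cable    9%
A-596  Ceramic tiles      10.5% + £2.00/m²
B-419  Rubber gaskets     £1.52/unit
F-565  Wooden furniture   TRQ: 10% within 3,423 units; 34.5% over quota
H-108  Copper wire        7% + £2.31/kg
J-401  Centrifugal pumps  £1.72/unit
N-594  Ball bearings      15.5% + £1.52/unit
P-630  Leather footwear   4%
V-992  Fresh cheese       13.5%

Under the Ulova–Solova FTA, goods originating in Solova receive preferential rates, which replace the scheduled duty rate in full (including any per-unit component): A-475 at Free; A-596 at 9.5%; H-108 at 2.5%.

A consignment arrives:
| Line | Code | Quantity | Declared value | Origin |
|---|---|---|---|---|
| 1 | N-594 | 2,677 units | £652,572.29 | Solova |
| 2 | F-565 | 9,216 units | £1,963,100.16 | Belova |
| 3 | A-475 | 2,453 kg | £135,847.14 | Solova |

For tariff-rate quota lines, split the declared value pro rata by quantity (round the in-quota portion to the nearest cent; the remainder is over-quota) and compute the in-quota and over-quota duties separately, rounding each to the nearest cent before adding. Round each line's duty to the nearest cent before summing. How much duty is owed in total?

£603,849.65

Line 1 (N-594, Solova, 2,677 units, £652,572.29):
Base rate for N-594 is 15.5% + £1.52/unit.
Origin Solova is the FTA partner but N-594 is not on the preference list; base rate stands.
Duty = £652,572.29 × 15.5% + 2,677 × £1.52 = £105,217.74.
Line 2 (F-565, Belova, 9,216 units, £1,963,100.16):
Code F-565 is under a tariff-rate quota (threshold 3,423 units). In-quota: 3,423 units at 10%; over-quota: 5,793 units at 34.5%.
Pro-rata value split: in-quota = £1,963,100.16 × 3,423/9,216 = £729,133.23; over-quota = £1,963,100.16 − £729,133.23 = £1,233,966.93.
In-quota duty = £729,133.23 × 10% = £72,913.32. Over-quota duty = £1,233,966.93 × 34.5% = £425,718.59.
Line duty = £72,913.32 + £425,718.59 = £498,631.91.
Line 3 (A-475, Solova, 2,453 kg, £135,847.14):
Base rate for A-475 is 9%.
Origin Solova qualifies under the Ulova–Solova agreement and A-475 is covered: preferential rate Free applies instead.
Duty = £135,847.14 × 0% = £0.00.
Total = £105,217.74 + £498,631.91 + £0.00 = £603,849.65.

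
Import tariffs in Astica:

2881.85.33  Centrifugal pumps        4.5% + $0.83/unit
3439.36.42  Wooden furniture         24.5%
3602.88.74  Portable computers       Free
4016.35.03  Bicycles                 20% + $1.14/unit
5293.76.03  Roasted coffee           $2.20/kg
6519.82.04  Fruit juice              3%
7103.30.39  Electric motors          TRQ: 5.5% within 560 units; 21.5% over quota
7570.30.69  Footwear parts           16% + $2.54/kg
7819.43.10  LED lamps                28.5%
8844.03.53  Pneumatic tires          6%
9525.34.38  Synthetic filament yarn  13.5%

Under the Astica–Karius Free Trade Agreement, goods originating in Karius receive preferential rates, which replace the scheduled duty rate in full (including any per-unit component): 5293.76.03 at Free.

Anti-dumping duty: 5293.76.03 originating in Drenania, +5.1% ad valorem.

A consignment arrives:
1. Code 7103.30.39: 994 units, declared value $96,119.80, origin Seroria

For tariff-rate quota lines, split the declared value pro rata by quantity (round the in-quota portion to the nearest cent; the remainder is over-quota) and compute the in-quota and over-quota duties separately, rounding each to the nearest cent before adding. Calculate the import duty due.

Line 1 (7103.30.39, Seroria, 994 units, $96,119.80):
Code 7103.30.39 is under a tariff-rate quota (threshold 560 units). In-quota: 560 units at 5.5%; over-quota: 434 units at 21.5%.
Pro-rata value split: in-quota = $96,119.80 × 560/994 = $54,152.00; over-quota = $96,119.80 − $54,152.00 = $41,967.80.
In-quota duty = $54,152.00 × 5.5% = $2,978.36. Over-quota duty = $41,967.80 × 21.5% = $9,023.08.
Line duty = $2,978.36 + $9,023.08 = $12,001.44.

$12,001.44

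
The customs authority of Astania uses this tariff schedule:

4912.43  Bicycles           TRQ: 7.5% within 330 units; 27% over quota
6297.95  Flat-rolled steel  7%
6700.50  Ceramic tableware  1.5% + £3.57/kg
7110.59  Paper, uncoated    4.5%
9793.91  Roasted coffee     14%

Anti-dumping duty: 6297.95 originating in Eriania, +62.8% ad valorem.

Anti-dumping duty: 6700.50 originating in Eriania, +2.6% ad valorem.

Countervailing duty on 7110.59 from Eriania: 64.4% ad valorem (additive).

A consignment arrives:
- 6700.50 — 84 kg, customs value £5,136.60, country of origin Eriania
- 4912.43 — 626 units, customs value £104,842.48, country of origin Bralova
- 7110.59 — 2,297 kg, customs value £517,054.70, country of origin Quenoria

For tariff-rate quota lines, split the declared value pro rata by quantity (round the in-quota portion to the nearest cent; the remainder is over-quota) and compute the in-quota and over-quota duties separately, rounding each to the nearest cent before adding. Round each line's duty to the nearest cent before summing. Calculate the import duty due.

£41,308.07

Line 1 (6700.50, Eriania, 84 kg, £5,136.60):
Base rate for 6700.50 is 1.5% + £3.57/kg.
Additional duty on 6700.50 from Eriania: +2.6%. Applied ad valorem rate: 1.5% + 2.6% = 4.1%.
Duty = £5,136.60 × 4.1% + 84 × £3.57 = £510.48.
Line 2 (4912.43, Bralova, 626 units, £104,842.48):
Code 4912.43 is under a tariff-rate quota (threshold 330 units). In-quota: 330 units at 7.5%; over-quota: 296 units at 27%.
Pro-rata value split: in-quota = £104,842.48 × 330/626 = £55,268.40; over-quota = £104,842.48 − £55,268.40 = £49,574.08.
In-quota duty = £55,268.40 × 7.5% = £4,145.13. Over-quota duty = £49,574.08 × 27% = £13,385.00.
Line duty = £4,145.13 + £13,385.00 = £17,530.13.
Line 3 (7110.59, Quenoria, 2,297 kg, £517,054.70):
Base rate for 7110.59 is 4.5%.
The additional-duty order on 7110.59 targets Eriania, not Quenoria; it does not apply.
Duty = £517,054.70 × 4.5% = £23,267.46.
Total = £510.48 + £17,530.13 + £23,267.46 = £41,308.07.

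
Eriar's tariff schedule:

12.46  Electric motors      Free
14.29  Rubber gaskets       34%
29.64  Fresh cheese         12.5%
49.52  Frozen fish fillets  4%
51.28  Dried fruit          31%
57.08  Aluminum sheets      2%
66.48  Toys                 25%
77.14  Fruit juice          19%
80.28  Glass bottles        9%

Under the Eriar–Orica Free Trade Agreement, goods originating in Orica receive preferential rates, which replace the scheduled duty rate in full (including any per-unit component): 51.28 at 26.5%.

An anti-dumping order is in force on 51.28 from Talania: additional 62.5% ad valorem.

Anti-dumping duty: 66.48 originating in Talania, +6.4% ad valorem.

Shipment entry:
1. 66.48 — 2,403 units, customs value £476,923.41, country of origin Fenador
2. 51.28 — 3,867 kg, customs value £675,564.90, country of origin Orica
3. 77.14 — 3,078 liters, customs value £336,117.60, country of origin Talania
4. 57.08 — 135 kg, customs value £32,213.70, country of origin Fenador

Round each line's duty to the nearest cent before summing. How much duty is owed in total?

£362,762.16

Line 1 (66.48, Fenador, 2,403 units, £476,923.41):
Base rate for 66.48 is 25%.
The additional-duty order on 66.48 targets Talania, not Fenador; it does not apply.
Duty = £476,923.41 × 25% = £119,230.85.
Line 2 (51.28, Orica, 3,867 kg, £675,564.90):
Base rate for 51.28 is 31%.
Origin Orica qualifies under the Eriar–Orica agreement and 51.28 is covered: preferential rate 26.5% applies instead.
The additional-duty order on 51.28 targets Talania, not Orica; it does not apply.
Duty = £675,564.90 × 26.5% = £179,024.70.
Line 3 (77.14, Talania, 3,078 liters, £336,117.60):
Base rate for 77.14 is 19%.
Duty = £336,117.60 × 19% = £63,862.34.
Line 4 (57.08, Fenador, 135 kg, £32,213.70):
Base rate for 57.08 is 2%.
Duty = £32,213.70 × 2% = £644.27.
Total = £119,230.85 + £179,024.70 + £63,862.34 + £644.27 = £362,762.16.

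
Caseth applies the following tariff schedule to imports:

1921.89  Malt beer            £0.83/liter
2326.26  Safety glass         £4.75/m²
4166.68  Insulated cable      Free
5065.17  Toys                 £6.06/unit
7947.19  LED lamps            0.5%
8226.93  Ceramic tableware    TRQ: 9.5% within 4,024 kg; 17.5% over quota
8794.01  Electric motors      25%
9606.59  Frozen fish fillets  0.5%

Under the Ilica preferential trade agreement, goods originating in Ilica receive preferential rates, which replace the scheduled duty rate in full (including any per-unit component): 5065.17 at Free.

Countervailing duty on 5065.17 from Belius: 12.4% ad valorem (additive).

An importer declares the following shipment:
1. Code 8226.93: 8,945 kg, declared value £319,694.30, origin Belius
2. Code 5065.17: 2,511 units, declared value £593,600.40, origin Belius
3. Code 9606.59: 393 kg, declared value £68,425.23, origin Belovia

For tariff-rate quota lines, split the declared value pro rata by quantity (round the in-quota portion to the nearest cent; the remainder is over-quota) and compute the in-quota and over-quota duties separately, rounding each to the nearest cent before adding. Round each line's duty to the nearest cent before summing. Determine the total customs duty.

Line 1 (8226.93, Belius, 8,945 kg, £319,694.30):
Code 8226.93 is under a tariff-rate quota (threshold 4,024 kg). In-quota: 4,024 kg at 9.5%; over-quota: 4,921 kg at 17.5%.
Pro-rata value split: in-quota = £319,694.30 × 4,024/8,945 = £143,817.76; over-quota = £319,694.30 − £143,817.76 = £175,876.54.
In-quota duty = £143,817.76 × 9.5% = £13,662.69. Over-quota duty = £175,876.54 × 17.5% = £30,778.39.
Line duty = £13,662.69 + £30,778.39 = £44,441.08.
Line 2 (5065.17, Belius, 2,511 units, £593,600.40):
Base rate for 5065.17 is £6.06/unit.
5065.17 has an FTA preferential rate, but origin Belius is not Ilica; base rate stands.
Additional duty on 5065.17 from Belius: +12.4% ad valorem. Applied ad valorem rate = 12.4%.
Duty = £593,600.40 × 12.4% + 2,511 × £6.06 = £88,823.11.
Line 3 (9606.59, Belovia, 393 kg, £68,425.23):
Base rate for 9606.59 is 0.5%.
Duty = £68,425.23 × 0.5% = £342.13.
Total = £44,441.08 + £88,823.11 + £342.13 = £133,606.32.

£133,606.32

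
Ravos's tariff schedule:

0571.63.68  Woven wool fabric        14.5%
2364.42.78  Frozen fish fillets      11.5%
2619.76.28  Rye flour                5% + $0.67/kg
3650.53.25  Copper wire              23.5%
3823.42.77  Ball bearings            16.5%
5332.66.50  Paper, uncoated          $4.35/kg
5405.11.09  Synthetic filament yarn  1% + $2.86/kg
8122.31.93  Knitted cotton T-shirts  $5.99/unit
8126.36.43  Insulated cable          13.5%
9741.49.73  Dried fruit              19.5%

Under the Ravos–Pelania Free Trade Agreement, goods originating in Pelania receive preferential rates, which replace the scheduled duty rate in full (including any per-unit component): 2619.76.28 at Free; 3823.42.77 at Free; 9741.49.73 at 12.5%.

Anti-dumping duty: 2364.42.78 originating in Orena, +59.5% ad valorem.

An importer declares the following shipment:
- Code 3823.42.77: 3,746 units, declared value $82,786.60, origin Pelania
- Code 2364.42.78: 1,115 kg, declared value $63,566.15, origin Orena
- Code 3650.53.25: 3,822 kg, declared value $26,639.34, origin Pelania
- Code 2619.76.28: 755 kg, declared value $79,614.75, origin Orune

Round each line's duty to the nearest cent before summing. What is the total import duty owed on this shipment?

Line 1 (3823.42.77, Pelania, 3,746 units, $82,786.60):
Base rate for 3823.42.77 is 16.5%.
Origin Pelania qualifies under the Ravos–Pelania agreement and 3823.42.77 is covered: preferential rate Free applies instead.
Duty = $82,786.60 × 0% = $0.00.
Line 2 (2364.42.78, Orena, 1,115 kg, $63,566.15):
Base rate for 2364.42.78 is 11.5%.
Additional duty on 2364.42.78 from Orena: +59.5%. Applied ad valorem rate: 11.5% + 59.5% = 71%.
Duty = $63,566.15 × 71% = $45,131.97.
Line 3 (3650.53.25, Pelania, 3,822 kg, $26,639.34):
Base rate for 3650.53.25 is 23.5%.
Origin Pelania is the FTA partner but 3650.53.25 is not on the preference list; base rate stands.
Duty = $26,639.34 × 23.5% = $6,260.24.
Line 4 (2619.76.28, Orune, 755 kg, $79,614.75):
Base rate for 2619.76.28 is 5% + $0.67/kg.
2619.76.28 has an FTA preferential rate, but origin Orune is not Pelania; base rate stands.
Duty = $79,614.75 × 5% + 755 × $0.67 = $4,486.59.
Total = $0.00 + $45,131.97 + $6,260.24 + $4,486.59 = $55,878.80.

$55,878.80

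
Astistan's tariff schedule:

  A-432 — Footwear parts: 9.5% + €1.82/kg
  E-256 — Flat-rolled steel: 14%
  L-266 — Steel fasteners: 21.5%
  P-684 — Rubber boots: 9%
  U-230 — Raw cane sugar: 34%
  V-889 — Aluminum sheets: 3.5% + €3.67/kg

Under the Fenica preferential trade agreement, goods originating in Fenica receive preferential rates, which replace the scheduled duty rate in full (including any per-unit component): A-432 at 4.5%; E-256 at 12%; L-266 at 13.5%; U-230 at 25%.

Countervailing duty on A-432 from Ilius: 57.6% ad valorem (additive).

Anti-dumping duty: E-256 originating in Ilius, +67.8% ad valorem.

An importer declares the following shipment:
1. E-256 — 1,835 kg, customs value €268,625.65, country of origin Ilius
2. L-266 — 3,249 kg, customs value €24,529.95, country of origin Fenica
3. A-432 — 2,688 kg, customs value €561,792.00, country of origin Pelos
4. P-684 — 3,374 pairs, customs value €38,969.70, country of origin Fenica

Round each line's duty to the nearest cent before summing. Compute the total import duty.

€284,816.99

Line 1 (E-256, Ilius, 1,835 kg, €268,625.65):
Base rate for E-256 is 14%.
E-256 has an FTA preferential rate, but origin Ilius is not Fenica; base rate stands.
Additional duty on E-256 from Ilius: +67.8%. Applied ad valorem rate: 14% + 67.8% = 81.8%.
Duty = €268,625.65 × 81.8% = €219,735.78.
Line 2 (L-266, Fenica, 3,249 kg, €24,529.95):
Base rate for L-266 is 21.5%.
Origin Fenica qualifies under the Astistan–Fenica agreement and L-266 is covered: preferential rate 13.5% applies instead.
Duty = €24,529.95 × 13.5% = €3,311.54.
Line 3 (A-432, Pelos, 2,688 kg, €561,792.00):
Base rate for A-432 is 9.5% + €1.82/kg.
A-432 has an FTA preferential rate, but origin Pelos is not Fenica; base rate stands.
The additional-duty order on A-432 targets Ilius, not Pelos; it does not apply.
Duty = €561,792.00 × 9.5% + 2,688 × €1.82 = €58,262.40.
Line 4 (P-684, Fenica, 3,374 pairs, €38,969.70):
Base rate for P-684 is 9%.
Origin Fenica is the FTA partner but P-684 is not on the preference list; base rate stands.
Duty = €38,969.70 × 9% = €3,507.27.
Total = €219,735.78 + €3,311.54 + €58,262.40 + €3,507.27 = €284,816.99.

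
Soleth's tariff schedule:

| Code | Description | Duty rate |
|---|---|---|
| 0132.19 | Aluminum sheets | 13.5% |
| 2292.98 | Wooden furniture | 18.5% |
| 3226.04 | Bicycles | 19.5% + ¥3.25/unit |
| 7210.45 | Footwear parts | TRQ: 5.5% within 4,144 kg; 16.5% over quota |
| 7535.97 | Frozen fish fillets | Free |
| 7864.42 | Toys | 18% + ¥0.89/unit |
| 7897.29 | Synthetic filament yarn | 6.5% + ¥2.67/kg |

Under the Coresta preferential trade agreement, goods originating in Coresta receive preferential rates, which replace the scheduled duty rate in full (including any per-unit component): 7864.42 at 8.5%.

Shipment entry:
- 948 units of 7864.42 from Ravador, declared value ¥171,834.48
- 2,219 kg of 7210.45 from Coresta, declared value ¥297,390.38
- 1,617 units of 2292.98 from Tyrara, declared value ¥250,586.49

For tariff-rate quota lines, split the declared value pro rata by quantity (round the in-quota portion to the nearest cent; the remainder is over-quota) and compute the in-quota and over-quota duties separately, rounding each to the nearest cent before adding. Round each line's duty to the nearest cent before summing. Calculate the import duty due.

Line 1 (7864.42, Ravador, 948 units, ¥171,834.48):
Base rate for 7864.42 is 18% + ¥0.89/unit.
7864.42 has an FTA preferential rate, but origin Ravador is not Coresta; base rate stands.
Duty = ¥171,834.48 × 18% + 948 × ¥0.89 = ¥31,773.93.
Line 2 (7210.45, Coresta, 2,219 kg, ¥297,390.38):
Code 7210.45 is under a tariff-rate quota (threshold 4,144 kg). Quantity 2,219 kg is within the quota, so the in-quota rate 5.5% applies to the full value.
Duty = ¥297,390.38 × 5.5% = ¥16,356.47.
Line 3 (2292.98, Tyrara, 1,617 units, ¥250,586.49):
Base rate for 2292.98 is 18.5%.
Duty = ¥250,586.49 × 18.5% = ¥46,358.50.
Total = ¥31,773.93 + ¥16,356.47 + ¥46,358.50 = ¥94,488.90.

¥94,488.90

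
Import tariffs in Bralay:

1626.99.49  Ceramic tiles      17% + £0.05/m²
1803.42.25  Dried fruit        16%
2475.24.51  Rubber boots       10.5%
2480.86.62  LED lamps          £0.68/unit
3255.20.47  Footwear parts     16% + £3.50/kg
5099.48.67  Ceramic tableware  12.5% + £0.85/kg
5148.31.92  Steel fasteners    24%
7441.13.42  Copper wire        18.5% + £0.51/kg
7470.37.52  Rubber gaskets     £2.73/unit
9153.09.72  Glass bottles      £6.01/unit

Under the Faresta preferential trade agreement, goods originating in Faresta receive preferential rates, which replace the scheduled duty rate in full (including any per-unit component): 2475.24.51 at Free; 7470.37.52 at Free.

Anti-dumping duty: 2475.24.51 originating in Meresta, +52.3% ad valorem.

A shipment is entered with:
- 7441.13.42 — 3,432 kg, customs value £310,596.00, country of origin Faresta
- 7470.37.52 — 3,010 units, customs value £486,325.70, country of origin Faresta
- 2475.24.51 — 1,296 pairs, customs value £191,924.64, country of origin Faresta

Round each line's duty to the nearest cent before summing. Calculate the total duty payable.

Line 1 (7441.13.42, Faresta, 3,432 kg, £310,596.00):
Base rate for 7441.13.42 is 18.5% + £0.51/kg.
Origin Faresta is the FTA partner but 7441.13.42 is not on the preference list; base rate stands.
Duty = £310,596.00 × 18.5% + 3,432 × £0.51 = £59,210.58.
Line 2 (7470.37.52, Faresta, 3,010 units, £486,325.70):
Base rate for 7470.37.52 is £2.73/unit.
Origin Faresta qualifies under the Bralay–Faresta agreement and 7470.37.52 is covered: preferential rate Free applies instead.
Duty = £486,325.70 × 0% = £0.00.
Line 3 (2475.24.51, Faresta, 1,296 pairs, £191,924.64):
Base rate for 2475.24.51 is 10.5%.
Origin Faresta qualifies under the Bralay–Faresta agreement and 2475.24.51 is covered: preferential rate Free applies instead.
The additional-duty order on 2475.24.51 targets Meresta, not Faresta; it does not apply.
Duty = £191,924.64 × 0% = £0.00.
Total = £59,210.58 + £0.00 + £0.00 = £59,210.58.

£59,210.58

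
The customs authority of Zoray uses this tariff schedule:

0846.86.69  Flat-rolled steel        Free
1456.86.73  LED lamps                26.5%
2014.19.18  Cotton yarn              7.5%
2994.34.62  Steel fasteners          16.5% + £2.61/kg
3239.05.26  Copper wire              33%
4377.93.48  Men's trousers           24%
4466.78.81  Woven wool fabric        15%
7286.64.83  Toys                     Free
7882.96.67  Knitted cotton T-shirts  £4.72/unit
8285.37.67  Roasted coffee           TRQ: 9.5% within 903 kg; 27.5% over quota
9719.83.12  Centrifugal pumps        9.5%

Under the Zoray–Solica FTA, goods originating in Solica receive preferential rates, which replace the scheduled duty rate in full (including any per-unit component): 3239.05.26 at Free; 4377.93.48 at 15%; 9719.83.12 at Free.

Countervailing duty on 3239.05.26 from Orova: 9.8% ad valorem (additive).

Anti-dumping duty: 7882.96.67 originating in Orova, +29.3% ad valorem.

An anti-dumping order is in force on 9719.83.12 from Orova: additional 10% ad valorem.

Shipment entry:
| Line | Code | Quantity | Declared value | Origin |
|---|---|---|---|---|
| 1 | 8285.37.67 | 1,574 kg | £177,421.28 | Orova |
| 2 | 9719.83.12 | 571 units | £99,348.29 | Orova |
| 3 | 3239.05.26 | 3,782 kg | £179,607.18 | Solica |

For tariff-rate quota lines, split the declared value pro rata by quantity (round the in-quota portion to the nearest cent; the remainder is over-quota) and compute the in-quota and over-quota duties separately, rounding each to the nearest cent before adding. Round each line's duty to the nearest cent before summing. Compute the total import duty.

£49,842.27

Line 1 (8285.37.67, Orova, 1,574 kg, £177,421.28):
Code 8285.37.67 is under a tariff-rate quota (threshold 903 kg). In-quota: 903 kg at 9.5%; over-quota: 671 kg at 27.5%.
Pro-rata value split: in-quota = £177,421.28 × 903/1,574 = £101,786.16; over-quota = £177,421.28 − £101,786.16 = £75,635.12.
In-quota duty = £101,786.16 × 9.5% = £9,669.69. Over-quota duty = £75,635.12 × 27.5% = £20,799.66.
Line duty = £9,669.69 + £20,799.66 = £30,469.35.
Line 2 (9719.83.12, Orova, 571 units, £99,348.29):
Base rate for 9719.83.12 is 9.5%.
9719.83.12 has an FTA preferential rate, but origin Orova is not Solica; base rate stands.
Additional duty on 9719.83.12 from Orova: +10%. Applied ad valorem rate: 9.5% + 10% = 19.5%.
Duty = £99,348.29 × 19.5% = £19,372.92.
Line 3 (3239.05.26, Solica, 3,782 kg, £179,607.18):
Base rate for 3239.05.26 is 33%.
Origin Solica qualifies under the Zoray–Solica agreement and 3239.05.26 is covered: preferential rate Free applies instead.
The additional-duty order on 3239.05.26 targets Orova, not Solica; it does not apply.
Duty = £179,607.18 × 0% = £0.00.
Total = £30,469.35 + £19,372.92 + £0.00 = £49,842.27.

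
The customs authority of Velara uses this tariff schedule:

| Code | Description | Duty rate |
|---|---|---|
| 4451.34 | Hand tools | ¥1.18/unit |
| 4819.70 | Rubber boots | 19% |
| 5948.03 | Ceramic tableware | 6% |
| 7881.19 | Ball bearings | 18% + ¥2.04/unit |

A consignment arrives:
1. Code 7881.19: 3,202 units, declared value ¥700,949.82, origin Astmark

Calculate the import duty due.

Line 1 (7881.19, Astmark, 3,202 units, ¥700,949.82):
Base rate for 7881.19 is 18% + ¥2.04/unit.
Duty = ¥700,949.82 × 18% + 3,202 × ¥2.04 = ¥132,703.05.

¥132,703.05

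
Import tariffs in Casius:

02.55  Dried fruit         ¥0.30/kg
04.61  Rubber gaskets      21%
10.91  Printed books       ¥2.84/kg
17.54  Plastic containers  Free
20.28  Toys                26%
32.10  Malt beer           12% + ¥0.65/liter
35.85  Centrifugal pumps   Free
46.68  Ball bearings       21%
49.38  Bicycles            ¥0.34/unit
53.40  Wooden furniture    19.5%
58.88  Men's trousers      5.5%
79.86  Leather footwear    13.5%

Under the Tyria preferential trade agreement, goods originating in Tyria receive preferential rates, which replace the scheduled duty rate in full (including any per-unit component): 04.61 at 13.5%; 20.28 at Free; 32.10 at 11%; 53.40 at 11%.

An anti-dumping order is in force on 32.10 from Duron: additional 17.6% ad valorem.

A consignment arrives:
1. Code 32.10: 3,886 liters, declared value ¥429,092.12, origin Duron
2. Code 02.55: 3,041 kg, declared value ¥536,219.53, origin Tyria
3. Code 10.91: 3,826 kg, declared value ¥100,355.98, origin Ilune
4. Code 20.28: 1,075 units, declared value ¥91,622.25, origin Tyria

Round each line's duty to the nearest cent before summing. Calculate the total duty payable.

¥141,315.31

Line 1 (32.10, Duron, 3,886 liters, ¥429,092.12):
Base rate for 32.10 is 12% + ¥0.65/liter.
32.10 has an FTA preferential rate, but origin Duron is not Tyria; base rate stands.
Additional duty on 32.10 from Duron: +17.6%. Applied ad valorem rate: 12% + 17.6% = 29.6%.
Duty = ¥429,092.12 × 29.6% + 3,886 × ¥0.65 = ¥129,537.17.
Line 2 (02.55, Tyria, 3,041 kg, ¥536,219.53):
Base rate for 02.55 is ¥0.30/kg.
Origin Tyria is the FTA partner but 02.55 is not on the preference list; base rate stands.
Duty = 3,041 × ¥0.30 = ¥912.30.
Line 3 (10.91, Ilune, 3,826 kg, ¥100,355.98):
Base rate for 10.91 is ¥2.84/kg.
Duty = 3,826 × ¥2.84 = ¥10,865.84.
Line 4 (20.28, Tyria, 1,075 units, ¥91,622.25):
Base rate for 20.28 is 26%.
Origin Tyria qualifies under the Casius–Tyria agreement and 20.28 is covered: preferential rate Free applies instead.
Duty = ¥91,622.25 × 0% = ¥0.00.
Total = ¥129,537.17 + ¥912.30 + ¥10,865.84 + ¥0.00 = ¥141,315.31.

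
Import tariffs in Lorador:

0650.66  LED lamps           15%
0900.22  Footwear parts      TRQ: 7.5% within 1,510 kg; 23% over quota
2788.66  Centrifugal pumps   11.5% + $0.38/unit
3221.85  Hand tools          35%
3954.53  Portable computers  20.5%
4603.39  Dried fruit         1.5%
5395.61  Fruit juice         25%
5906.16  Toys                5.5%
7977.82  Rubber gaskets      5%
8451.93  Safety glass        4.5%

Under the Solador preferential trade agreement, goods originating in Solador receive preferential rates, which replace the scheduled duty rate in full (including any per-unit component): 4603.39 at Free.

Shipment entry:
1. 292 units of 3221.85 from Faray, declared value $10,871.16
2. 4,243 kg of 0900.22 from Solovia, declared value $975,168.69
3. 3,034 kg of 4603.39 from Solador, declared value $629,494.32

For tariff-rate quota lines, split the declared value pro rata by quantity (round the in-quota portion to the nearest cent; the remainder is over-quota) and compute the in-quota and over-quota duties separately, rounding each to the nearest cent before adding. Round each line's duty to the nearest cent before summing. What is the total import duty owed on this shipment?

$174,302.00

Line 1 (3221.85, Faray, 292 units, $10,871.16):
Base rate for 3221.85 is 35%.
Duty = $10,871.16 × 35% = $3,804.91.
Line 2 (0900.22, Solovia, 4,243 kg, $975,168.69):
Code 0900.22 is under a tariff-rate quota (threshold 1,510 kg). In-quota: 1,510 kg at 7.5%; over-quota: 2,733 kg at 23%.
Pro-rata value split: in-quota = $975,168.69 × 1,510/4,243 = $347,043.30; over-quota = $975,168.69 − $347,043.30 = $628,125.39.
In-quota duty = $347,043.30 × 7.5% = $26,028.25. Over-quota duty = $628,125.39 × 23% = $144,468.84.
Line duty = $26,028.25 + $144,468.84 = $170,497.09.
Line 3 (4603.39, Solador, 3,034 kg, $629,494.32):
Base rate for 4603.39 is 1.5%.
Origin Solador qualifies under the Lorador–Solador agreement and 4603.39 is covered: preferential rate Free applies instead.
Duty = $629,494.32 × 0% = $0.00.
Total = $3,804.91 + $170,497.09 + $0.00 = $174,302.00.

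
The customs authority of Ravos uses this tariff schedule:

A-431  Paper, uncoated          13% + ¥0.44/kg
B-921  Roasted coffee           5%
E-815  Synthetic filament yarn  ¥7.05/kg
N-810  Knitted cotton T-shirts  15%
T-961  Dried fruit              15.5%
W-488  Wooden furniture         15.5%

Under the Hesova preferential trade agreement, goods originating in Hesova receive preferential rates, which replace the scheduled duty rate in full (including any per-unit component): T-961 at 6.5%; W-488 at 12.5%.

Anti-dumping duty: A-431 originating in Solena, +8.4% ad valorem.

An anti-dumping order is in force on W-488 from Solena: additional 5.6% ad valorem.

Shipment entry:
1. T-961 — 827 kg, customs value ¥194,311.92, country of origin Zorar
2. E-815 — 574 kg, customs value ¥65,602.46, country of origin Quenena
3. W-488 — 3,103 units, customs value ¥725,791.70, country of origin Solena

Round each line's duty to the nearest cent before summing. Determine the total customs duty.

Line 1 (T-961, Zorar, 827 kg, ¥194,311.92):
Base rate for T-961 is 15.5%.
T-961 has an FTA preferential rate, but origin Zorar is not Hesova; base rate stands.
Duty = ¥194,311.92 × 15.5% = ¥30,118.35.
Line 2 (E-815, Quenena, 574 kg, ¥65,602.46):
Base rate for E-815 is ¥7.05/kg.
Duty = 574 × ¥7.05 = ¥4,046.70.
Line 3 (W-488, Solena, 3,103 units, ¥725,791.70):
Base rate for W-488 is 15.5%.
W-488 has an FTA preferential rate, but origin Solena is not Hesova; base rate stands.
Additional duty on W-488 from Solena: +5.6%. Applied ad valorem rate: 15.5% + 5.6% = 21.1%.
Duty = ¥725,791.70 × 21.1% = ¥153,142.05.
Total = ¥30,118.35 + ¥4,046.70 + ¥153,142.05 = ¥187,307.10.

¥187,307.10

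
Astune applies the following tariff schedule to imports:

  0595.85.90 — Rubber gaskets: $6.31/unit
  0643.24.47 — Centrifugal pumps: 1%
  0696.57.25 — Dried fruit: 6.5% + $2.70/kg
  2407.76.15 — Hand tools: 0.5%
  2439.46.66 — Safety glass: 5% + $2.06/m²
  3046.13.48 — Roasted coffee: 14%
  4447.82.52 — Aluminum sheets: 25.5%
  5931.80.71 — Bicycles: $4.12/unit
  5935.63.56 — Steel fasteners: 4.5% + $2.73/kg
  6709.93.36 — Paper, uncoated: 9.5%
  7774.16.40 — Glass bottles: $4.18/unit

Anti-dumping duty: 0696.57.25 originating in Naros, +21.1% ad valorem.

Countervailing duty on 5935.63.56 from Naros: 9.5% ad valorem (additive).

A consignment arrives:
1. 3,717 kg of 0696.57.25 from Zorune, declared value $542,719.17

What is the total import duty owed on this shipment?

Line 1 (0696.57.25, Zorune, 3,717 kg, $542,719.17):
Base rate for 0696.57.25 is 6.5% + $2.70/kg.
The additional-duty order on 0696.57.25 targets Naros, not Zorune; it does not apply.
Duty = $542,719.17 × 6.5% + 3,717 × $2.70 = $45,312.65.

$45,312.65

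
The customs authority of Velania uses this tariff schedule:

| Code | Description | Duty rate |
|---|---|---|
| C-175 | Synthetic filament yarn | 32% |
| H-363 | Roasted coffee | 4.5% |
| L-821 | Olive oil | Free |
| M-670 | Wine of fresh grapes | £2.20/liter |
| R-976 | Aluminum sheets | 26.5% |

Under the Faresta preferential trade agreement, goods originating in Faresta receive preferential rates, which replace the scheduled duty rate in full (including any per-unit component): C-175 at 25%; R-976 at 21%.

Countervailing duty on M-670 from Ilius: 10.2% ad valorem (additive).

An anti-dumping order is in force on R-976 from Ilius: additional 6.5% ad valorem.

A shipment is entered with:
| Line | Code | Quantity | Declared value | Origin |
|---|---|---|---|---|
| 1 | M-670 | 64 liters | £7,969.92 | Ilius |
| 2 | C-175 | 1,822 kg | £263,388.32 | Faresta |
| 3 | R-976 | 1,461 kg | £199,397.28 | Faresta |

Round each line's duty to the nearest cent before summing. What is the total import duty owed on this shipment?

Line 1 (M-670, Ilius, 64 liters, £7,969.92):
Base rate for M-670 is £2.20/liter.
Additional duty on M-670 from Ilius: +10.2% ad valorem. Applied ad valorem rate = 10.2%.
Duty = £7,969.92 × 10.2% + 64 × £2.20 = £953.73.
Line 2 (C-175, Faresta, 1,822 kg, £263,388.32):
Base rate for C-175 is 32%.
Origin Faresta qualifies under the Velania–Faresta agreement and C-175 is covered: preferential rate 25% applies instead.
Duty = £263,388.32 × 25% = £65,847.08.
Line 3 (R-976, Faresta, 1,461 kg, £199,397.28):
Base rate for R-976 is 26.5%.
Origin Faresta qualifies under the Velania–Faresta agreement and R-976 is covered: preferential rate 21% applies instead.
The additional-duty order on R-976 targets Ilius, not Faresta; it does not apply.
Duty = £199,397.28 × 21% = £41,873.43.
Total = £953.73 + £65,847.08 + £41,873.43 = £108,674.24.

£108,674.24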